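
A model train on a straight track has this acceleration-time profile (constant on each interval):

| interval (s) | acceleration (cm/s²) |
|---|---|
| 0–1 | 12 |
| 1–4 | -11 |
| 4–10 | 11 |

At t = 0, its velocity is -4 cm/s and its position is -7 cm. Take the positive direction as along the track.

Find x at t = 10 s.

17.5 cm

On each constant-a segment, Δv = aΔt and Δx = v₀Δt + ½aΔt²; chain segment to segment.
0–1 s: v starts -4 cm/s; Δx = -4·1 + ½·12·1² = 2 cm; v ends 8 cm/s.
1–4 s: v starts 8 cm/s; Δx = 8·3 + ½·-11·3² = -25.5 cm; v ends -25 cm/s.
4–10 s: v starts -25 cm/s; Δx = -25·6 + ½·11·6² = 48 cm; v ends 41 cm/s.
x(10) = -7 + Σ Δx = 17.5 cm.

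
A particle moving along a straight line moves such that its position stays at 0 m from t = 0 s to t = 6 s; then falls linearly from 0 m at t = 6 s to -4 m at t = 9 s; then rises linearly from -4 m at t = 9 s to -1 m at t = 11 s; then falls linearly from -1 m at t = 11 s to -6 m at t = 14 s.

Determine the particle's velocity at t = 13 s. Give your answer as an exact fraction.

Velocity is the slope of the x-t graph on 11–14 s: (-6 − -1)/(14 − 11) = -5/3 m/s.

-5/3 m/s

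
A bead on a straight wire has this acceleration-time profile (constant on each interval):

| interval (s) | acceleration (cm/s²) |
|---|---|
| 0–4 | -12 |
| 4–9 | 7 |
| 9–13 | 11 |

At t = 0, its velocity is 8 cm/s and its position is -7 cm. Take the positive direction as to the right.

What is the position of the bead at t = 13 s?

-115.5 cm

On each constant-a segment, Δv = aΔt and Δx = v₀Δt + ½aΔt²; chain segment to segment.
0–4 s: v starts 8 cm/s; Δx = 8·4 + ½·-12·4² = -64 cm; v ends -40 cm/s.
4–9 s: v starts -40 cm/s; Δx = -40·5 + ½·7·5² = -112.5 cm; v ends -5 cm/s.
9–13 s: v starts -5 cm/s; Δx = -5·4 + ½·11·4² = 68 cm; v ends 39 cm/s.
x(13) = -7 + Σ Δx = -115.5 cm.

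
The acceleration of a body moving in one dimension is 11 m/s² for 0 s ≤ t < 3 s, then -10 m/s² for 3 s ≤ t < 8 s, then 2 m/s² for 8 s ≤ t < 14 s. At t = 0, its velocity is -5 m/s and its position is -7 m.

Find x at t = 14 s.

On each constant-a segment, Δv = aΔt and Δx = v₀Δt + ½aΔt²; chain segment to segment.
0–3 s: v starts -5 m/s; Δx = -5·3 + ½·11·3² = 34.5 m; v ends 28 m/s.
3–8 s: v starts 28 m/s; Δx = 28·5 + ½·-10·5² = 15 m; v ends -22 m/s.
8–14 s: v starts -22 m/s; Δx = -22·6 + ½·2·6² = -96 m; v ends -10 m/s.
x(14) = -7 + Σ Δx = -53.5 m.

-53.5 m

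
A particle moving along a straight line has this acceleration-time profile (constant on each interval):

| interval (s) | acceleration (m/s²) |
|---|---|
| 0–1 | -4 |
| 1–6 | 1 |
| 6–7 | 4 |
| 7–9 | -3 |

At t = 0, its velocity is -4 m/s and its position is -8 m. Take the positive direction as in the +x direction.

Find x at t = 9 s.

-46.5 m

On each constant-a segment, Δv = aΔt and Δx = v₀Δt + ½aΔt²; chain segment to segment.
0–1 s: v starts -4 m/s; Δx = -4·1 + ½·-4·1² = -6 m; v ends -8 m/s.
1–6 s: v starts -8 m/s; Δx = -8·5 + ½·1·5² = -27.5 m; v ends -3 m/s.
6–7 s: v starts -3 m/s; Δx = -3·1 + ½·4·1² = -1 m; v ends 1 m/s.
7–9 s: v starts 1 m/s; Δx = 1·2 + ½·-3·2² = -4 m; v ends -5 m/s.
x(9) = -8 + Σ Δx = -46.5 m.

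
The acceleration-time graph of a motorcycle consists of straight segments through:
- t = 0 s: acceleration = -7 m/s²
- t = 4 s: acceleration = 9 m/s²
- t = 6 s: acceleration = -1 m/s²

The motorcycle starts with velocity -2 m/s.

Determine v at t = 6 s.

Δv equals the area under the a-t graph; then v = v₀ + Δv.
0–4 s: ½(-7 + 9)(4) = 4 m/s
4–6 s: ½(9 + -1)(2) = 8 m/s
Δv = 12 m/s, so v(6) = -2 + (12) = 10 m/s.

10 m/s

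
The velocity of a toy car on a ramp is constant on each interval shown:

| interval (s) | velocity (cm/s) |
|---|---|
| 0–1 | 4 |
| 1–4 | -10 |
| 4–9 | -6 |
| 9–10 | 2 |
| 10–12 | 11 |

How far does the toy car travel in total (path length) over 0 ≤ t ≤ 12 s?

Distance (not displacement) is the total path length: add the absolute areas under v-t.
0–1 s: |4| × 1 = 4 cm
1–4 s: |-10| × 3 = 30 cm
4–9 s: |-6| × 5 = 30 cm
9–10 s: |2| × 1 = 2 cm
10–12 s: |11| × 2 = 22 cm
Total distance = 88 cm

88 cm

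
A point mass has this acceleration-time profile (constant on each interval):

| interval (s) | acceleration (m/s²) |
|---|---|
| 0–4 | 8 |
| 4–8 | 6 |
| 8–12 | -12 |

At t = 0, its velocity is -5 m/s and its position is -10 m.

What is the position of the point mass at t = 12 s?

On each constant-a segment, Δv = aΔt and Δx = v₀Δt + ½aΔt²; chain segment to segment.
0–4 s: v starts -5 m/s; Δx = -5·4 + ½·8·4² = 44 m; v ends 27 m/s.
4–8 s: v starts 27 m/s; Δx = 27·4 + ½·6·4² = 156 m; v ends 51 m/s.
8–12 s: v starts 51 m/s; Δx = 51·4 + ½·-12·4² = 108 m; v ends 3 m/s.
x(12) = -10 + Σ Δx = 298 m.

298 m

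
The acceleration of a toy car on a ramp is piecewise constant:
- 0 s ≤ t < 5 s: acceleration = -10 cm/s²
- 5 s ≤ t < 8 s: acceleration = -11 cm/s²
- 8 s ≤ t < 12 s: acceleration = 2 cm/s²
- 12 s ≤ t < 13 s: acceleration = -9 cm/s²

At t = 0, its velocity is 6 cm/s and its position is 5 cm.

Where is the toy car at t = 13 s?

On each constant-a segment, Δv = aΔt and Δx = v₀Δt + ½aΔt²; chain segment to segment.
0–5 s: v starts 6 cm/s; Δx = 6·5 + ½·-10·5² = -95 cm; v ends -44 cm/s.
5–8 s: v starts -44 cm/s; Δx = -44·3 + ½·-11·3² = -181.5 cm; v ends -77 cm/s.
8–12 s: v starts -77 cm/s; Δx = -77·4 + ½·2·4² = -292 cm; v ends -69 cm/s.
12–13 s: v starts -69 cm/s; Δx = -69·1 + ½·-9·1² = -73.5 cm; v ends -78 cm/s.
x(13) = 5 + Σ Δx = -637 cm.

-637 cm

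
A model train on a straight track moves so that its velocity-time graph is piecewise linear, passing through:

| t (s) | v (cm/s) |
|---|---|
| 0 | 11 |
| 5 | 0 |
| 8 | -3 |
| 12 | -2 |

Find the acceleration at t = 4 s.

-2.2 cm/s²

Acceleration is the slope of the v-t graph on 0–5 s: (0 − 11)/(5 − 0) = -2.2 cm/s².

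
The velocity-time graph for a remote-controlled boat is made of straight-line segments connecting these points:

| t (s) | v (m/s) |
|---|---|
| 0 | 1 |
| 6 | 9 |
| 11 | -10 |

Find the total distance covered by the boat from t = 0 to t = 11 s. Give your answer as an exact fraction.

Total distance travelled is ∫|v| dt — sum the magnitudes of each area piece.
0–6 s: |½(1 + 9)(6)| = 30 m
6–11 s: v = 0 at t = 159/19 s; triangle areas 405/38 + 250/19 = 905/38 m
Total distance = 2045/38 m

2045/38 m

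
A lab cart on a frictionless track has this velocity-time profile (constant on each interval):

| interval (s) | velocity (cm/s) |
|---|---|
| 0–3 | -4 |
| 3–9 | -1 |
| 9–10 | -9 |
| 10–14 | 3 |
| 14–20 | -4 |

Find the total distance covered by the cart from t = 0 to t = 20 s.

63 cm

Distance (not displacement) is the total path length: add the absolute areas under v-t.
0–3 s: |-4| × 3 = 12 cm
3–9 s: |-1| × 6 = 6 cm
9–10 s: |-9| × 1 = 9 cm
10–14 s: |3| × 4 = 12 cm
14–20 s: |-4| × 6 = 24 cm
Total distance = 63 cm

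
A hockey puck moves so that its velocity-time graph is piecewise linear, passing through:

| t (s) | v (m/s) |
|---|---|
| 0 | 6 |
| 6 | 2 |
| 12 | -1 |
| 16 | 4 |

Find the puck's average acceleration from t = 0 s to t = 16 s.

Average acceleration = Δv/Δt = (4 − 6)/(16 − 0) = -0.125 m/s².

-0.125 m/s²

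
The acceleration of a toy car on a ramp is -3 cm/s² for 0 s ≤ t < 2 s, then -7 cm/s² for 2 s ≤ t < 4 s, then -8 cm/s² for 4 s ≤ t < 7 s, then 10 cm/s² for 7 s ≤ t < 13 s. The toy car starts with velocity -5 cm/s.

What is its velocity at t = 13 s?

11 cm/s

Δv equals the area under the a-t graph; then v = v₀ + Δv.
0–2 s: -3 × 2 = -6 cm/s
2–4 s: -7 × 2 = -14 cm/s
4–7 s: -8 × 3 = -24 cm/s
7–13 s: 10 × 6 = 60 cm/s
Δv = 16 cm/s, so v(13) = -5 + (16) = 11 cm/s.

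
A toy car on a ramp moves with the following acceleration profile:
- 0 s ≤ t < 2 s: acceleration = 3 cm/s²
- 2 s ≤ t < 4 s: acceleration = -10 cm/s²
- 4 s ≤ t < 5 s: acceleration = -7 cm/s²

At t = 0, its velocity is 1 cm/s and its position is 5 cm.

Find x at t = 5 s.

On each constant-a segment, Δv = aΔt and Δx = v₀Δt + ½aΔt²; chain segment to segment.
0–2 s: v starts 1 cm/s; Δx = 1·2 + ½·3·2² = 8 cm; v ends 7 cm/s.
2–4 s: v starts 7 cm/s; Δx = 7·2 + ½·-10·2² = -6 cm; v ends -13 cm/s.
4–5 s: v starts -13 cm/s; Δx = -13·1 + ½·-7·1² = -16.5 cm; v ends -20 cm/s.
x(5) = 5 + Σ Δx = -9.5 cm.

-9.5 cm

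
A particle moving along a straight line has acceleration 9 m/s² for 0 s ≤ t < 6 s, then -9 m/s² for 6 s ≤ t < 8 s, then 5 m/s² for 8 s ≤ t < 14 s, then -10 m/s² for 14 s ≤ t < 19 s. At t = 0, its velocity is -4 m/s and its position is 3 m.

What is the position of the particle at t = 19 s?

690 m

On each constant-a segment, Δv = aΔt and Δx = v₀Δt + ½aΔt²; chain segment to segment.
0–6 s: v starts -4 m/s; Δx = -4·6 + ½·9·6² = 138 m; v ends 50 m/s.
6–8 s: v starts 50 m/s; Δx = 50·2 + ½·-9·2² = 82 m; v ends 32 m/s.
8–14 s: v starts 32 m/s; Δx = 32·6 + ½·5·6² = 282 m; v ends 62 m/s.
14–19 s: v starts 62 m/s; Δx = 62·5 + ½·-10·5² = 185 m; v ends 12 m/s.
x(19) = 3 + Σ Δx = 690 m.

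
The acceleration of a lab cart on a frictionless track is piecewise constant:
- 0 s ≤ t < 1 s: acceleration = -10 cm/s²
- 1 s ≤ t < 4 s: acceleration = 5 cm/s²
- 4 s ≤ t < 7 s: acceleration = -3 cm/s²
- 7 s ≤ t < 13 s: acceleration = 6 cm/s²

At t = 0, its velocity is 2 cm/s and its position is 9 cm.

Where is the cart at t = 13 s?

On each constant-a segment, Δv = aΔt and Δx = v₀Δt + ½aΔt²; chain segment to segment.
0–1 s: v starts 2 cm/s; Δx = 2·1 + ½·-10·1² = -3 cm; v ends -8 cm/s.
1–4 s: v starts -8 cm/s; Δx = -8·3 + ½·5·3² = -1.5 cm; v ends 7 cm/s.
4–7 s: v starts 7 cm/s; Δx = 7·3 + ½·-3·3² = 7.5 cm; v ends -2 cm/s.
7–13 s: v starts -2 cm/s; Δx = -2·6 + ½·6·6² = 96 cm; v ends 34 cm/s.
x(13) = 9 + Σ Δx = 108 cm.

108 cm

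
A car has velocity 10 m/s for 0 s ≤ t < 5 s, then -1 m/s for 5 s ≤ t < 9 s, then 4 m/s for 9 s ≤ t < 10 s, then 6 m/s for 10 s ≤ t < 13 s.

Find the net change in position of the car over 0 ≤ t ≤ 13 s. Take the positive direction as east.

68 m

Net displacement equals the area under the velocity-time graph (areas below the axis count negative).
0–5 s: 10 × 5 = 50 m
5–9 s: -1 × 4 = -4 m
9–10 s: 4 × 1 = 4 m
10–13 s: 6 × 3 = 18 m
Net displacement = 68 m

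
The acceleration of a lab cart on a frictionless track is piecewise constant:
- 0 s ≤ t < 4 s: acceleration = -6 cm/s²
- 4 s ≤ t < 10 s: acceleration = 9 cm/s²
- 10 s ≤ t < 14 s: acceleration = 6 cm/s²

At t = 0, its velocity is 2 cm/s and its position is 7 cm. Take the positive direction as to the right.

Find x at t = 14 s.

On each constant-a segment, Δv = aΔt and Δx = v₀Δt + ½aΔt²; chain segment to segment.
0–4 s: v starts 2 cm/s; Δx = 2·4 + ½·-6·4² = -40 cm; v ends -22 cm/s.
4–10 s: v starts -22 cm/s; Δx = -22·6 + ½·9·6² = 30 cm; v ends 32 cm/s.
10–14 s: v starts 32 cm/s; Δx = 32·4 + ½·6·4² = 176 cm; v ends 56 cm/s.
x(14) = 7 + Σ Δx = 173 cm.

173 cm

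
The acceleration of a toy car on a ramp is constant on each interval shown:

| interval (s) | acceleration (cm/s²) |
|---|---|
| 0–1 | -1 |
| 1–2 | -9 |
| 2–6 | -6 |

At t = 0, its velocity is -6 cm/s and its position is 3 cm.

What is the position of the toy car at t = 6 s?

On each constant-a segment, Δv = aΔt and Δx = v₀Δt + ½aΔt²; chain segment to segment.
0–1 s: v starts -6 cm/s; Δx = -6·1 + ½·-1·1² = -6.5 cm; v ends -7 cm/s.
1–2 s: v starts -7 cm/s; Δx = -7·1 + ½·-9·1² = -11.5 cm; v ends -16 cm/s.
2–6 s: v starts -16 cm/s; Δx = -16·4 + ½·-6·4² = -112 cm; v ends -40 cm/s.
x(6) = 3 + Σ Δx = -127 cm.

-127 cm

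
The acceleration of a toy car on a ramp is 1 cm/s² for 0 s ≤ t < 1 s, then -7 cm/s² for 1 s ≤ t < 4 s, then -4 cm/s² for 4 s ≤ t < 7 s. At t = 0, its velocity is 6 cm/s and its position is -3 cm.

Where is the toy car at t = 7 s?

-67 cm

On each constant-a segment, Δv = aΔt and Δx = v₀Δt + ½aΔt²; chain segment to segment.
0–1 s: v starts 6 cm/s; Δx = 6·1 + ½·1·1² = 6.5 cm; v ends 7 cm/s.
1–4 s: v starts 7 cm/s; Δx = 7·3 + ½·-7·3² = -10.5 cm; v ends -14 cm/s.
4–7 s: v starts -14 cm/s; Δx = -14·3 + ½·-4·3² = -60 cm; v ends -26 cm/s.
x(7) = -3 + Σ Δx = -67 cm.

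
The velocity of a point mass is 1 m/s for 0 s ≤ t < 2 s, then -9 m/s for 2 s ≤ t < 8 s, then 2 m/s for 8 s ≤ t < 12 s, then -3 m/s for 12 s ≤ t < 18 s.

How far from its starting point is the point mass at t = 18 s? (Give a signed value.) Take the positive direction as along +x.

-62 m

Net displacement equals the area under the velocity-time graph (areas below the axis count negative).
0–2 s: 1 × 2 = 2 m
2–8 s: -9 × 6 = -54 m
8–12 s: 2 × 4 = 8 m
12–18 s: -3 × 6 = -18 m
Net displacement = -62 m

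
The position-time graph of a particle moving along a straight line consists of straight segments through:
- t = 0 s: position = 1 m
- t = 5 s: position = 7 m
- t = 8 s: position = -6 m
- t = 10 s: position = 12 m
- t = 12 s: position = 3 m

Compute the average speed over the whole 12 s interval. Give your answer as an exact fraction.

Average speed = (total path length)/(elapsed time); on a piecewise-linear x-t graph the path length is Σ|Δx|.
0–5 s: |Δx| = |7 − 1| = 6 m
5–8 s: |Δx| = |-6 − 7| = 13 m
8–10 s: |Δx| = |12 − -6| = 18 m
10–12 s: |Δx| = |3 − 12| = 9 m
Total path = 46 m; average speed = 46/12 = 23/6 m/s.

23/6 m/s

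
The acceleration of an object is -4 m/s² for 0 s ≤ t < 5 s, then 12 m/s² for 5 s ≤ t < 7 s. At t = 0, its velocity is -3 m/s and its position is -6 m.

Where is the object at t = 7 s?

On each constant-a segment, Δv = aΔt and Δx = v₀Δt + ½aΔt²; chain segment to segment.
0–5 s: v starts -3 m/s; Δx = -3·5 + ½·-4·5² = -65 m; v ends -23 m/s.
5–7 s: v starts -23 m/s; Δx = -23·2 + ½·12·2² = -22 m; v ends 1 m/s.
x(7) = -6 + Σ Δx = -93 m.

-93 m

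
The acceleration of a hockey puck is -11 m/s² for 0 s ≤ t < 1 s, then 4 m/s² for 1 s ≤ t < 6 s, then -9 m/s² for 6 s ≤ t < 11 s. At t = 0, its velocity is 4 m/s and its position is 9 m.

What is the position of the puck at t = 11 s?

On each constant-a segment, Δv = aΔt and Δx = v₀Δt + ½aΔt²; chain segment to segment.
0–1 s: v starts 4 m/s; Δx = 4·1 + ½·-11·1² = -1.5 m; v ends -7 m/s.
1–6 s: v starts -7 m/s; Δx = -7·5 + ½·4·5² = 15 m; v ends 13 m/s.
6–11 s: v starts 13 m/s; Δx = 13·5 + ½·-9·5² = -47.5 m; v ends -32 m/s.
x(11) = 9 + Σ Δx = -25 m.

-25 m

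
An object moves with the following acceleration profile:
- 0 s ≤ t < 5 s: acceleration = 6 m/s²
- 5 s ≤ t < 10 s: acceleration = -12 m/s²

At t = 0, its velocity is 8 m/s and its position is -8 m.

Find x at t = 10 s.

147 m

On each constant-a segment, Δv = aΔt and Δx = v₀Δt + ½aΔt²; chain segment to segment.
0–5 s: v starts 8 m/s; Δx = 8·5 + ½·6·5² = 115 m; v ends 38 m/s.
5–10 s: v starts 38 m/s; Δx = 38·5 + ½·-12·5² = 40 m; v ends -22 m/s.
x(10) = -8 + Σ Δx = 147 m.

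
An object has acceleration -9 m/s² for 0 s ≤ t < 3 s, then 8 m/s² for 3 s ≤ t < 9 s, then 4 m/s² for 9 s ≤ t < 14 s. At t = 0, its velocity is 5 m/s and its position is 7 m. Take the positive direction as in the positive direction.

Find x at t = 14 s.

On each constant-a segment, Δv = aΔt and Δx = v₀Δt + ½aΔt²; chain segment to segment.
0–3 s: v starts 5 m/s; Δx = 5·3 + ½·-9·3² = -25.5 m; v ends -22 m/s.
3–9 s: v starts -22 m/s; Δx = -22·6 + ½·8·6² = 12 m; v ends 26 m/s.
9–14 s: v starts 26 m/s; Δx = 26·5 + ½·4·5² = 180 m; v ends 46 m/s.
x(14) = 7 + Σ Δx = 173.5 m.

173.5 m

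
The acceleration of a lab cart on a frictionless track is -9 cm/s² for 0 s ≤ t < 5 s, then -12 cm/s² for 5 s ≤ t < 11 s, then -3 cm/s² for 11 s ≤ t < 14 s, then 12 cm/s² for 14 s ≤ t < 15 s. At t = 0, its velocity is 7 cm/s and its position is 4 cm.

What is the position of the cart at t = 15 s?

On each constant-a segment, Δv = aΔt and Δx = v₀Δt + ½aΔt²; chain segment to segment.
0–5 s: v starts 7 cm/s; Δx = 7·5 + ½·-9·5² = -77.5 cm; v ends -38 cm/s.
5–11 s: v starts -38 cm/s; Δx = -38·6 + ½·-12·6² = -444 cm; v ends -110 cm/s.
11–14 s: v starts -110 cm/s; Δx = -110·3 + ½·-3·3² = -343.5 cm; v ends -119 cm/s.
14–15 s: v starts -119 cm/s; Δx = -119·1 + ½·12·1² = -113 cm; v ends -107 cm/s.
x(15) = 4 + Σ Δx = -974 cm.

-974 cm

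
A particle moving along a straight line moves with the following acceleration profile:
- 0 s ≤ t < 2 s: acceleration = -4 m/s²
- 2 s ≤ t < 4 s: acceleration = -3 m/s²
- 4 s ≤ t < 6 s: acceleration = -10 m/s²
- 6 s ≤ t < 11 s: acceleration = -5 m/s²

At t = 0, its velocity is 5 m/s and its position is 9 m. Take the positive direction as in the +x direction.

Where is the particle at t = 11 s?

On each constant-a segment, Δv = aΔt and Δx = v₀Δt + ½aΔt²; chain segment to segment.
0–2 s: v starts 5 m/s; Δx = 5·2 + ½·-4·2² = 2 m; v ends -3 m/s.
2–4 s: v starts -3 m/s; Δx = -3·2 + ½·-3·2² = -12 m; v ends -9 m/s.
4–6 s: v starts -9 m/s; Δx = -9·2 + ½·-10·2² = -38 m; v ends -29 m/s.
6–11 s: v starts -29 m/s; Δx = -29·5 + ½·-5·5² = -207.5 m; v ends -54 m/s.
x(11) = 9 + Σ Δx = -246.5 m.

-246.5 m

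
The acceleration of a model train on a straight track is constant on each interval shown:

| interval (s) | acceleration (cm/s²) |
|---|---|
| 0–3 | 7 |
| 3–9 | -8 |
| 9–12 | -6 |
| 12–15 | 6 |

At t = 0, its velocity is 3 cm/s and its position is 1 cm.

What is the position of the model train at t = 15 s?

On each constant-a segment, Δv = aΔt and Δx = v₀Δt + ½aΔt²; chain segment to segment.
0–3 s: v starts 3 cm/s; Δx = 3·3 + ½·7·3² = 40.5 cm; v ends 24 cm/s.
3–9 s: v starts 24 cm/s; Δx = 24·6 + ½·-8·6² = 0 cm; v ends -24 cm/s.
9–12 s: v starts -24 cm/s; Δx = -24·3 + ½·-6·3² = -99 cm; v ends -42 cm/s.
12–15 s: v starts -42 cm/s; Δx = -42·3 + ½·6·3² = -99 cm; v ends -24 cm/s.
x(15) = 1 + Σ Δx = -156.5 cm.

-156.5 cm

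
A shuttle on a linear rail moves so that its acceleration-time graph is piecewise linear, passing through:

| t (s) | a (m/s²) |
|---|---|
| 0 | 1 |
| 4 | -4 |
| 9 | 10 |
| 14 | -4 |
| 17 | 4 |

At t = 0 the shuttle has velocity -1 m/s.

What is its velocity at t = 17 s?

23 m/s

Δv equals the area under the a-t graph; then v = v₀ + Δv.
0–4 s: ½(1 + -4)(4) = -6 m/s
4–9 s: ½(-4 + 10)(5) = 15 m/s
9–14 s: ½(10 + -4)(5) = 15 m/s
14–17 s: ½(-4 + 4)(3) = 0 m/s
Δv = 24 m/s, so v(17) = -1 + (24) = 23 m/s.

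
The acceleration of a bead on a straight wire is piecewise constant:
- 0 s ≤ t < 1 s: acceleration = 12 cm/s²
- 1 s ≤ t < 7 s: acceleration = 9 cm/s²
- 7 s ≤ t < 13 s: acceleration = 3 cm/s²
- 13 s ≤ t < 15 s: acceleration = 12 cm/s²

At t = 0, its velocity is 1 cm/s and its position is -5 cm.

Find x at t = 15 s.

On each constant-a segment, Δv = aΔt and Δx = v₀Δt + ½aΔt²; chain segment to segment.
0–1 s: v starts 1 cm/s; Δx = 1·1 + ½·12·1² = 7 cm; v ends 13 cm/s.
1–7 s: v starts 13 cm/s; Δx = 13·6 + ½·9·6² = 240 cm; v ends 67 cm/s.
7–13 s: v starts 67 cm/s; Δx = 67·6 + ½·3·6² = 456 cm; v ends 85 cm/s.
13–15 s: v starts 85 cm/s; Δx = 85·2 + ½·12·2² = 194 cm; v ends 109 cm/s.
x(15) = -5 + Σ Δx = 892 cm.

892 cm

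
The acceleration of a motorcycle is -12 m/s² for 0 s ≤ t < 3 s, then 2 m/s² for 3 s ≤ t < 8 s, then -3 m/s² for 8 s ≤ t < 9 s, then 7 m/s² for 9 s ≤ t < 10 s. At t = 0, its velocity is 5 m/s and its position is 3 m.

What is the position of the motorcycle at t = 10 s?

On each constant-a segment, Δv = aΔt and Δx = v₀Δt + ½aΔt²; chain segment to segment.
0–3 s: v starts 5 m/s; Δx = 5·3 + ½·-12·3² = -39 m; v ends -31 m/s.
3–8 s: v starts -31 m/s; Δx = -31·5 + ½·2·5² = -130 m; v ends -21 m/s.
8–9 s: v starts -21 m/s; Δx = -21·1 + ½·-3·1² = -22.5 m; v ends -24 m/s.
9–10 s: v starts -24 m/s; Δx = -24·1 + ½·7·1² = -20.5 m; v ends -17 m/s.
x(10) = 3 + Σ Δx = -209 m.

-209 m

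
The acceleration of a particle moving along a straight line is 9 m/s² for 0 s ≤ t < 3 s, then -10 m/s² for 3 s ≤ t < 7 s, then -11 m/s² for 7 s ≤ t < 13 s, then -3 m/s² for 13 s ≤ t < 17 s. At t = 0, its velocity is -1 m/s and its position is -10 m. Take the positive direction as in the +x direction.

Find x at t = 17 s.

On each constant-a segment, Δv = aΔt and Δx = v₀Δt + ½aΔt²; chain segment to segment.
0–3 s: v starts -1 m/s; Δx = -1·3 + ½·9·3² = 37.5 m; v ends 26 m/s.
3–7 s: v starts 26 m/s; Δx = 26·4 + ½·-10·4² = 24 m; v ends -14 m/s.
7–13 s: v starts -14 m/s; Δx = -14·6 + ½·-11·6² = -282 m; v ends -80 m/s.
13–17 s: v starts -80 m/s; Δx = -80·4 + ½·-3·4² = -344 m; v ends -92 m/s.
x(17) = -10 + Σ Δx = -574.5 m.

-574.5 m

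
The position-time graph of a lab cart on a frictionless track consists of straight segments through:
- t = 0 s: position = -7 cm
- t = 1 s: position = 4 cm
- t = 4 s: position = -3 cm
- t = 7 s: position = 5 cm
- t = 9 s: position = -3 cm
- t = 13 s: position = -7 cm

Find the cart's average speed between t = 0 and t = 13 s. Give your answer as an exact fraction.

Average speed = (total path length)/(elapsed time); on a piecewise-linear x-t graph the path length is Σ|Δx|.
0–1 s: |Δx| = |4 − -7| = 11 cm
1–4 s: |Δx| = |-3 − 4| = 7 cm
4–7 s: |Δx| = |5 − -3| = 8 cm
7–9 s: |Δx| = |-3 − 5| = 8 cm
9–13 s: |Δx| = |-7 − -3| = 4 cm
Total path = 38 cm; average speed = 38/13 = 38/13 cm/s.

38/13 cm/s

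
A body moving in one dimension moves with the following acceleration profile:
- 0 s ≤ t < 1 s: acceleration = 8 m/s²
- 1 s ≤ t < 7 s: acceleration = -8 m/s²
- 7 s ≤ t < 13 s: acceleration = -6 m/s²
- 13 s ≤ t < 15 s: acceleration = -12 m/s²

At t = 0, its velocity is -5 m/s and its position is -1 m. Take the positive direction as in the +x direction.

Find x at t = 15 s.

-692 m

On each constant-a segment, Δv = aΔt and Δx = v₀Δt + ½aΔt²; chain segment to segment.
0–1 s: v starts -5 m/s; Δx = -5·1 + ½·8·1² = -1 m; v ends 3 m/s.
1–7 s: v starts 3 m/s; Δx = 3·6 + ½·-8·6² = -126 m; v ends -45 m/s.
7–13 s: v starts -45 m/s; Δx = -45·6 + ½·-6·6² = -378 m; v ends -81 m/s.
13–15 s: v starts -81 m/s; Δx = -81·2 + ½·-12·2² = -186 m; v ends -105 m/s.
x(15) = -1 + Σ Δx = -692 m.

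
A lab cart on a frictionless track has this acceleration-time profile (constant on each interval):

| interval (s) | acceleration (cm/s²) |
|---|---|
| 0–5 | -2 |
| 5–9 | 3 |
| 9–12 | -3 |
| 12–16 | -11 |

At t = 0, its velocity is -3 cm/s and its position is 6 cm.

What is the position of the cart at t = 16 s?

-206.5 cm

On each constant-a segment, Δv = aΔt and Δx = v₀Δt + ½aΔt²; chain segment to segment.
0–5 s: v starts -3 cm/s; Δx = -3·5 + ½·-2·5² = -40 cm; v ends -13 cm/s.
5–9 s: v starts -13 cm/s; Δx = -13·4 + ½·3·4² = -28 cm; v ends -1 cm/s.
9–12 s: v starts -1 cm/s; Δx = -1·3 + ½·-3·3² = -16.5 cm; v ends -10 cm/s.
12–16 s: v starts -10 cm/s; Δx = -10·4 + ½·-11·4² = -128 cm; v ends -54 cm/s.
x(16) = 6 + Σ Δx = -206.5 cm.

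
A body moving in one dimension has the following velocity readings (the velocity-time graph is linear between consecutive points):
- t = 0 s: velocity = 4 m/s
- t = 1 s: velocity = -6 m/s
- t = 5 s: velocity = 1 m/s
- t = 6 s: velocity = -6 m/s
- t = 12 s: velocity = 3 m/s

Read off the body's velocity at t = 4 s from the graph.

On 1–5 s the graph is linear from -6 to 1 m/s: v(4) = -6 + (1 − -6)·(4 − 1)/(5 − 1) = -0.75 m/s.

-0.75 m/s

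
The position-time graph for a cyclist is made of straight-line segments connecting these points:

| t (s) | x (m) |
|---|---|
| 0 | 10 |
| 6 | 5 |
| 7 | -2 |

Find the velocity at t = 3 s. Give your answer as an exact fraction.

Velocity is the slope of the x-t graph on 0–6 s: (5 − 10)/(6 − 0) = -5/6 m/s.

-5/6 m/s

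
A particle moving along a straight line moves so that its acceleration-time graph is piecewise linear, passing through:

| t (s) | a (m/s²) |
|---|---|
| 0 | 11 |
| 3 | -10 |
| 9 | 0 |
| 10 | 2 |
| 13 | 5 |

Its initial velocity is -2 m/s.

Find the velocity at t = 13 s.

Δv equals the area under the a-t graph; then v = v₀ + Δv.
0–3 s: ½(11 + -10)(3) = 1.5 m/s
3–9 s: ½(-10 + 0)(6) = -30 m/s
9–10 s: ½(0 + 2)(1) = 1 m/s
10–13 s: ½(2 + 5)(3) = 10.5 m/s
Δv = -17 m/s, so v(13) = -2 + (-17) = -19 m/s.

-19 m/s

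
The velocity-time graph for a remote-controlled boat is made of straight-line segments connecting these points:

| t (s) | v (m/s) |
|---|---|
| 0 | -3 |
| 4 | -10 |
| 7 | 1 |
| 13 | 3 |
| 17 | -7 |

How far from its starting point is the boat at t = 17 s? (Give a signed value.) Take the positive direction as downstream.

Net displacement equals the area under the velocity-time graph (areas below the axis count negative).
0–4 s: ½(-3 + -10)(4) = -26 m
4–7 s: ½(-10 + 1)(3) = -13.5 m
7–13 s: ½(1 + 3)(6) = 12 m
13–17 s: ½(3 + -7)(4) = -8 m
Net displacement = -35.5 m

-35.5 m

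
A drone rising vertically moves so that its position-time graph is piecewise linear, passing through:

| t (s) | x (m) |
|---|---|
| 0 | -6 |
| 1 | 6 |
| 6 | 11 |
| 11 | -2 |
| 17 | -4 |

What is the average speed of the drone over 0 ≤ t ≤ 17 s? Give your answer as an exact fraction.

32/17 m/s

Average speed = (total path length)/(elapsed time); on a piecewise-linear x-t graph the path length is Σ|Δx|.
0–1 s: |Δx| = |6 − -6| = 12 m
1–6 s: |Δx| = |11 − 6| = 5 m
6–11 s: |Δx| = |-2 − 11| = 13 m
11–17 s: |Δx| = |-4 − -2| = 2 m
Total path = 32 m; average speed = 32/17 = 32/17 m/s.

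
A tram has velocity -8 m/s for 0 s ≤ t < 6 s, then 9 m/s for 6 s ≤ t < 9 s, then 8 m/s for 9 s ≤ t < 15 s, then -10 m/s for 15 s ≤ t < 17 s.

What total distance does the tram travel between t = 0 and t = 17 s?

143 m

Distance (not displacement) is the total path length: add the absolute areas under v-t.
0–6 s: |-8| × 6 = 48 m
6–9 s: |9| × 3 = 27 m
9–15 s: |8| × 6 = 48 m
15–17 s: |-10| × 2 = 20 m
Total distance = 143 m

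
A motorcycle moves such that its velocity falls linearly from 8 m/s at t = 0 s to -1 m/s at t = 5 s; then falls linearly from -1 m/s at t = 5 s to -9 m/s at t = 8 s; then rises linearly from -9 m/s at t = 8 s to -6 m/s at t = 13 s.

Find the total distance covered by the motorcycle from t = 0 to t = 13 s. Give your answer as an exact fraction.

635/9 m

Total distance travelled is ∫|v| dt — sum the magnitudes of each area piece.
0–5 s: v = 0 at t = 40/9 s; triangle areas 160/9 + 5/18 = 325/18 m
5–8 s: |½(-1 + -9)(3)| = 15 m
8–13 s: |½(-9 + -6)(5)| = 37.5 m
Total distance = 635/9 m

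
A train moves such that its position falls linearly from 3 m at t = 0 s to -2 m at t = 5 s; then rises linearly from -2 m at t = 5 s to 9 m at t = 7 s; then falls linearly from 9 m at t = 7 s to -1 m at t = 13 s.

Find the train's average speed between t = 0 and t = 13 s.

Average speed = (total path length)/(elapsed time); on a piecewise-linear x-t graph the path length is Σ|Δx|.
0–5 s: |Δx| = |-2 − 3| = 5 m
5–7 s: |Δx| = |9 − -2| = 11 m
7–13 s: |Δx| = |-1 − 9| = 10 m
Total path = 26 m; average speed = 26/13 = 2 m/s.

2 m/s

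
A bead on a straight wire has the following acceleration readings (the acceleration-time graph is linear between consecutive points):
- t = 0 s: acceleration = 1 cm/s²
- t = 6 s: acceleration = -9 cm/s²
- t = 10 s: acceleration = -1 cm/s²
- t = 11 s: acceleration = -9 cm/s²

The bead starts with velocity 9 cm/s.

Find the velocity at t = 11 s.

-40 cm/s

Δv equals the area under the a-t graph; then v = v₀ + Δv.
0–6 s: ½(1 + -9)(6) = -24 cm/s
6–10 s: ½(-9 + -1)(4) = -20 cm/s
10–11 s: ½(-1 + -9)(1) = -5 cm/s
Δv = -49 cm/s, so v(11) = 9 + (-49) = -40 cm/s.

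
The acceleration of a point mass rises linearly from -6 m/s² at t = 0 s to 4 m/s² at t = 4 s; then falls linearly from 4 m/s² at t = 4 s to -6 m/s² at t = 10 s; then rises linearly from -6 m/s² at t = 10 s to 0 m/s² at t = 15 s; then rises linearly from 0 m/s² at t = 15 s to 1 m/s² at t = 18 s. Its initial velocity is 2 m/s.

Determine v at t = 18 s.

Δv equals the area under the a-t graph; then v = v₀ + Δv.
0–4 s: ½(-6 + 4)(4) = -4 m/s
4–10 s: ½(4 + -6)(6) = -6 m/s
10–15 s: ½(-6 + 0)(5) = -15 m/s
15–18 s: ½(0 + 1)(3) = 1.5 m/s
Δv = -23.5 m/s, so v(18) = 2 + (-23.5) = -21.5 m/s.

-21.5 m/s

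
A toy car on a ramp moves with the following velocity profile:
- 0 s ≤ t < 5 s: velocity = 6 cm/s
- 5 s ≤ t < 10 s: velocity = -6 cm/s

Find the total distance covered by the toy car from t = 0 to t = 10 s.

60 cm

Distance (not displacement) is the total path length: add the absolute areas under v-t.
0–5 s: |6| × 5 = 30 cm
5–10 s: |-6| × 5 = 30 cm
Total distance = 60 cm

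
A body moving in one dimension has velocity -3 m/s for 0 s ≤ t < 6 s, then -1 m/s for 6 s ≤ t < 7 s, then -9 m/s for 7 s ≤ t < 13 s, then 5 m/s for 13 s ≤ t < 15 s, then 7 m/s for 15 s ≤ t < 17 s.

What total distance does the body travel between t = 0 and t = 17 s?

Distance (not displacement) is the total path length: add the absolute areas under v-t.
0–6 s: |-3| × 6 = 18 m
6–7 s: |-1| × 1 = 1 m
7–13 s: |-9| × 6 = 54 m
13–15 s: |5| × 2 = 10 m
15–17 s: |7| × 2 = 14 m
Total distance = 97 m

97 m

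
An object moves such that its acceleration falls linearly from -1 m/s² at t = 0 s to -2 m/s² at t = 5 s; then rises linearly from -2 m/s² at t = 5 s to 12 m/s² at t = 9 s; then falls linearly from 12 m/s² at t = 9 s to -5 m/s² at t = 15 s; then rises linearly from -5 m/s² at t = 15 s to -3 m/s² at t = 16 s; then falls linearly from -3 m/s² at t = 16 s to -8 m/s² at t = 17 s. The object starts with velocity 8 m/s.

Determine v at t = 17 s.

32 m/s

Δv equals the area under the a-t graph; then v = v₀ + Δv.
0–5 s: ½(-1 + -2)(5) = -7.5 m/s
5–9 s: ½(-2 + 12)(4) = 20 m/s
9–15 s: ½(12 + -5)(6) = 21 m/s
15–16 s: ½(-5 + -3)(1) = -4 m/s
16–17 s: ½(-3 + -8)(1) = -5.5 m/s
Δv = 24 m/s, so v(17) = 8 + (24) = 32 m/s.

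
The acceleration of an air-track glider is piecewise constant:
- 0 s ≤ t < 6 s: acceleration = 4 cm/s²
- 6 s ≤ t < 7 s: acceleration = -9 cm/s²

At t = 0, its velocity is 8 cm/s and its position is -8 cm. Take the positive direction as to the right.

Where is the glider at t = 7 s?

On each constant-a segment, Δv = aΔt and Δx = v₀Δt + ½aΔt²; chain segment to segment.
0–6 s: v starts 8 cm/s; Δx = 8·6 + ½·4·6² = 120 cm; v ends 32 cm/s.
6–7 s: v starts 32 cm/s; Δx = 32·1 + ½·-9·1² = 27.5 cm; v ends 23 cm/s.
x(7) = -8 + Σ Δx = 139.5 cm.

139.5 cm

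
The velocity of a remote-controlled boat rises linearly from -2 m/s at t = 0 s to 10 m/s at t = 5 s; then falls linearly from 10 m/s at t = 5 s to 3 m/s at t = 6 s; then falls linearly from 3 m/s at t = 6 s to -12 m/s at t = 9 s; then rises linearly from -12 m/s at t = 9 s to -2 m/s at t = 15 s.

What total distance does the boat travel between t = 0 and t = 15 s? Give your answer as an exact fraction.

Total distance travelled is ∫|v| dt — sum the magnitudes of each area piece.
0–5 s: v = 0 at t = 5/6 s; triangle areas 5/6 + 125/6 = 65/3 m
5–6 s: |½(10 + 3)(1)| = 6.5 m
6–9 s: v = 0 at t = 6.6 s; triangle areas 0.9 + 14.4 = 15.3 m
9–15 s: |½(-12 + -2)(6)| = 42 m
Total distance = 1282/15 m

1282/15 m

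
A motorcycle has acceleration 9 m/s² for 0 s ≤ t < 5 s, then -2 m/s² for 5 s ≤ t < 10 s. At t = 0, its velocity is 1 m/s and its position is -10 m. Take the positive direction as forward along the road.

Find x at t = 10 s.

312.5 m

On each constant-a segment, Δv = aΔt and Δx = v₀Δt + ½aΔt²; chain segment to segment.
0–5 s: v starts 1 m/s; Δx = 1·5 + ½·9·5² = 117.5 m; v ends 46 m/s.
5–10 s: v starts 46 m/s; Δx = 46·5 + ½·-2·5² = 205 m; v ends 36 m/s.
x(10) = -10 + Σ Δx = 312.5 m.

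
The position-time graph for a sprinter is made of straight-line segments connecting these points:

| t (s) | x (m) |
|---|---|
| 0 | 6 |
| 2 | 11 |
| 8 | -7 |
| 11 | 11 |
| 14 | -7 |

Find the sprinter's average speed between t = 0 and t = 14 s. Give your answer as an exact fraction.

59/14 m/s

Average speed = (total path length)/(elapsed time); on a piecewise-linear x-t graph the path length is Σ|Δx|.
0–2 s: |Δx| = |11 − 6| = 5 m
2–8 s: |Δx| = |-7 − 11| = 18 m
8–11 s: |Δx| = |11 − -7| = 18 m
11–14 s: |Δx| = |-7 − 11| = 18 m
Total path = 59 m; average speed = 59/14 = 59/14 m/s.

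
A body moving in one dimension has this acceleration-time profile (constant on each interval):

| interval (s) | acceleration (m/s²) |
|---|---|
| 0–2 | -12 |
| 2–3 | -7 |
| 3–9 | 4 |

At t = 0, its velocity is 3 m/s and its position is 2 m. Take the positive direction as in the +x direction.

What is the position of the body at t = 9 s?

-136.5 m

On each constant-a segment, Δv = aΔt and Δx = v₀Δt + ½aΔt²; chain segment to segment.
0–2 s: v starts 3 m/s; Δx = 3·2 + ½·-12·2² = -18 m; v ends -21 m/s.
2–3 s: v starts -21 m/s; Δx = -21·1 + ½·-7·1² = -24.5 m; v ends -28 m/s.
3–9 s: v starts -28 m/s; Δx = -28·6 + ½·4·6² = -96 m; v ends -4 m/s.
x(9) = 2 + Σ Δx = -136.5 m.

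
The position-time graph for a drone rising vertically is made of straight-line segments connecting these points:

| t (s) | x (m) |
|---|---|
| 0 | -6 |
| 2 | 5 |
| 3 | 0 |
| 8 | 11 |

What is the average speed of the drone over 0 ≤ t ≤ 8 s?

3.375 m/s

Average speed = (total path length)/(elapsed time); on a piecewise-linear x-t graph the path length is Σ|Δx|.
0–2 s: |Δx| = |5 − -6| = 11 m
2–3 s: |Δx| = |0 − 5| = 5 m
3–8 s: |Δx| = |11 − 0| = 11 m
Total path = 27 m; average speed = 27/8 = 3.375 m/s.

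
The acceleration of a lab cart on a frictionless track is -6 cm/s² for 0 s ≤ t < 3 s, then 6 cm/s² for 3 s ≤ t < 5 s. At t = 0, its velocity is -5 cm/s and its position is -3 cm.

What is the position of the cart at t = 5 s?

-79 cm

On each constant-a segment, Δv = aΔt and Δx = v₀Δt + ½aΔt²; chain segment to segment.
0–3 s: v starts -5 cm/s; Δx = -5·3 + ½·-6·3² = -42 cm; v ends -23 cm/s.
3–5 s: v starts -23 cm/s; Δx = -23·2 + ½·6·2² = -34 cm; v ends -11 cm/s.
x(5) = -3 + Σ Δx = -79 cm.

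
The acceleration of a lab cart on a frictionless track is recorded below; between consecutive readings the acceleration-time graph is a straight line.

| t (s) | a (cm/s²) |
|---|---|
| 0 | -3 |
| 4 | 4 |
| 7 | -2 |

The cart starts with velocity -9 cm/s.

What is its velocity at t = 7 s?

-4 cm/s

Δv equals the area under the a-t graph; then v = v₀ + Δv.
0–4 s: ½(-3 + 4)(4) = 2 cm/s
4–7 s: ½(4 + -2)(3) = 3 cm/s
Δv = 5 cm/s, so v(7) = -9 + (5) = -4 cm/s.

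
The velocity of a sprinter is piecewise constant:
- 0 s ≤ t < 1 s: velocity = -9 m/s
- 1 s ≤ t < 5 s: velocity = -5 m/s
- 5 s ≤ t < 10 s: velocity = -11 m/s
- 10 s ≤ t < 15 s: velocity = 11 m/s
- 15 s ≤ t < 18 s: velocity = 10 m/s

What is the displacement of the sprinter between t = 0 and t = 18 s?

1 m

Displacement is the signed area under the v-t curve.
0–1 s: -9 × 1 = -9 m
1–5 s: -5 × 4 = -20 m
5–10 s: -11 × 5 = -55 m
10–15 s: 11 × 5 = 55 m
15–18 s: 10 × 3 = 30 m
Net displacement = 1 m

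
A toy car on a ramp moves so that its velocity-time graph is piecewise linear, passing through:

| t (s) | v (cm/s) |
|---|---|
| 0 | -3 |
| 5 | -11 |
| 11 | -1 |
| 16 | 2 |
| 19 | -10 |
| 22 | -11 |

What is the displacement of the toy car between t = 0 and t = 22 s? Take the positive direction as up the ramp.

Displacement is the signed area under the v-t curve.
0–5 s: ½(-3 + -11)(5) = -35 cm
5–11 s: ½(-11 + -1)(6) = -36 cm
11–16 s: ½(-1 + 2)(5) = 2.5 cm
16–19 s: ½(2 + -10)(3) = -12 cm
19–22 s: ½(-10 + -11)(3) = -31.5 cm
Net displacement = -112 cm

-112 cm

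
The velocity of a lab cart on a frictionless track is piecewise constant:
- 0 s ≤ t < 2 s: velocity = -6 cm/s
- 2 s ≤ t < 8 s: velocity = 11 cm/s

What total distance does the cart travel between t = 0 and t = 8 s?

78 cm

Total distance travelled is ∫|v| dt — sum the magnitudes of each area piece.
0–2 s: |-6| × 2 = 12 cm
2–8 s: |11| × 6 = 66 cm
Total distance = 78 cm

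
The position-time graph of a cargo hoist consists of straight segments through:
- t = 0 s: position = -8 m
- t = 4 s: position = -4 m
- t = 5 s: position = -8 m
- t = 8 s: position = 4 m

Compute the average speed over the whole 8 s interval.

Average speed = (total path length)/(elapsed time); on a piecewise-linear x-t graph the path length is Σ|Δx|.
0–4 s: |Δx| = |-4 − -8| = 4 m
4–5 s: |Δx| = |-8 − -4| = 4 m
5–8 s: |Δx| = |4 − -8| = 12 m
Total path = 20 m; average speed = 20/8 = 2.5 m/s.

2.5 m/s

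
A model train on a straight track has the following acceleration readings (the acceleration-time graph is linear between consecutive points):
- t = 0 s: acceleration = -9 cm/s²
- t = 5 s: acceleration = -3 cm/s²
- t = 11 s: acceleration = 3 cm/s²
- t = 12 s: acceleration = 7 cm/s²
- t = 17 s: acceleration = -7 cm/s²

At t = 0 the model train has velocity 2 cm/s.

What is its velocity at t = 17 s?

-23 cm/s

Δv equals the area under the a-t graph; then v = v₀ + Δv.
0–5 s: ½(-9 + -3)(5) = -30 cm/s
5–11 s: ½(-3 + 3)(6) = 0 cm/s
11–12 s: ½(3 + 7)(1) = 5 cm/s
12–17 s: ½(7 + -7)(5) = 0 cm/s
Δv = -25 cm/s, so v(17) = 2 + (-25) = -23 cm/s.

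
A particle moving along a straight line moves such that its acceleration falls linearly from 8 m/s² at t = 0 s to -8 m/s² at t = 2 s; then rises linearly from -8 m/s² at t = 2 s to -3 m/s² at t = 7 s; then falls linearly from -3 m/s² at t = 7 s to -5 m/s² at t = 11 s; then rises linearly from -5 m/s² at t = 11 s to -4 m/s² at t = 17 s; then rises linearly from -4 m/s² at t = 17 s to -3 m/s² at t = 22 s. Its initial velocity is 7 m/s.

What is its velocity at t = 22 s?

Δv equals the area under the a-t graph; then v = v₀ + Δv.
0–2 s: ½(8 + -8)(2) = 0 m/s
2–7 s: ½(-8 + -3)(5) = -27.5 m/s
7–11 s: ½(-3 + -5)(4) = -16 m/s
11–17 s: ½(-5 + -4)(6) = -27 m/s
17–22 s: ½(-4 + -3)(5) = -17.5 m/s
Δv = -88 m/s, so v(22) = 7 + (-88) = -81 m/s.

-81 m/s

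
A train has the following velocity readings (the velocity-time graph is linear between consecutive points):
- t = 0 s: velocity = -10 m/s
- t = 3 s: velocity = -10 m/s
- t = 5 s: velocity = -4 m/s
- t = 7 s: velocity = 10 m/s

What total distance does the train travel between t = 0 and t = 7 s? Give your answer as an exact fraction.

366/7 m

Distance (not displacement) is the total path length: add the absolute areas under v-t.
0–3 s: |-10| × 3 = 30 m
3–5 s: |½(-10 + -4)(2)| = 14 m
5–7 s: v = 0 at t = 39/7 s; triangle areas 8/7 + 50/7 = 58/7 m
Total distance = 366/7 m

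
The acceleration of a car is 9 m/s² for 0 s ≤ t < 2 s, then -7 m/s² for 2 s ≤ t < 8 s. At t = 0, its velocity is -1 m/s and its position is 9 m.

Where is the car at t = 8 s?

On each constant-a segment, Δv = aΔt and Δx = v₀Δt + ½aΔt²; chain segment to segment.
0–2 s: v starts -1 m/s; Δx = -1·2 + ½·9·2² = 16 m; v ends 17 m/s.
2–8 s: v starts 17 m/s; Δx = 17·6 + ½·-7·6² = -24 m; v ends -25 m/s.
x(8) = 9 + Σ Δx = 1 m.

1 m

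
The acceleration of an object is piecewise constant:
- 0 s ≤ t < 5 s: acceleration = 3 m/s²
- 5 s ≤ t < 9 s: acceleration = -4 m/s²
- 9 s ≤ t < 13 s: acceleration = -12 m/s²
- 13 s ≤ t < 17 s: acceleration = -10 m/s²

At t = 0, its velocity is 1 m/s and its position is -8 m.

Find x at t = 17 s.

On each constant-a segment, Δv = aΔt and Δx = v₀Δt + ½aΔt²; chain segment to segment.
0–5 s: v starts 1 m/s; Δx = 1·5 + ½·3·5² = 42.5 m; v ends 16 m/s.
5–9 s: v starts 16 m/s; Δx = 16·4 + ½·-4·4² = 32 m; v ends 0 m/s.
9–13 s: v starts 0 m/s; Δx = 0·4 + ½·-12·4² = -96 m; v ends -48 m/s.
13–17 s: v starts -48 m/s; Δx = -48·4 + ½·-10·4² = -272 m; v ends -88 m/s.
x(17) = -8 + Σ Δx = -301.5 m.

-301.5 m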